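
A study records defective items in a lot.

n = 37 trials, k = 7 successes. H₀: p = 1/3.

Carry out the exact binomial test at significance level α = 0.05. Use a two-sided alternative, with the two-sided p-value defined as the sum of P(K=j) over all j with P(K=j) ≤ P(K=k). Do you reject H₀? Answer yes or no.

Exact binomial: n=37, k=7, p₀=1/3=0.3333
P(X=j) = C(n,j)·p₀^j·(1−p₀)^(n−j); p = Σ P(X=j) over j with P(X=j) ≤ P(X=7)
p-value (two-sided) = 0.07977
At α=0.05: p ≥ α → fail to reject H₀

reject H₀: no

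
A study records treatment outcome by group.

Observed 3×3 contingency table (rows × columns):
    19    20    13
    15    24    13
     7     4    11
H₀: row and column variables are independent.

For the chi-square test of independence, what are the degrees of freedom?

degrees of freedom = 4

df = (r−1)(c−1) = (3−1)·(3−1) = 4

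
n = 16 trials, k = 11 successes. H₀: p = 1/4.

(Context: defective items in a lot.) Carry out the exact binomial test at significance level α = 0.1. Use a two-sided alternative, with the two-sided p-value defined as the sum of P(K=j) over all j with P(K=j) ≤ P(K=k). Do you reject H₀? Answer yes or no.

reject H₀: yes

Exact binomial: n=16, k=11, p₀=1/4=0.2500
P(X=j) = C(n,j)·p₀^j·(1−p₀)^(n−j); p = Σ P(X=j) over j with P(X=j) ≤ P(X=11)
p-value (two-sided) = 0.00029
At α=0.1: p < α → reject H₀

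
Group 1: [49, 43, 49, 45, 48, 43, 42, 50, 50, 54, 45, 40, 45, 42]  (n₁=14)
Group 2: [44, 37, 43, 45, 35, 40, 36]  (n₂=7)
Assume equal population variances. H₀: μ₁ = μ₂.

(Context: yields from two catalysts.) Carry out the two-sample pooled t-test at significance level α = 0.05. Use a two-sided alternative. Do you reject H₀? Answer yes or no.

reject H₀: yes

x̄₁=46.071, s₁=3.990, n₁=14
x̄₂=40.000, s₂=4.082, n₂=7
s_p² = [13·3.990² + 6·4.082²]/19 = 16.1541
SE = √(s_p²·(1/14+1/7)) = 1.8605
t = (46.071−40.000)/1.8605 = 3.2633
df = 19
p-value (two-sided) = 0.00409
At α=0.05: p < α → reject H₀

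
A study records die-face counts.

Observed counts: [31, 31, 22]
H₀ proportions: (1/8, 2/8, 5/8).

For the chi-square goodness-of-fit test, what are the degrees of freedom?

df = k − 1 = 3 − 1 = 2

degrees of freedom = 2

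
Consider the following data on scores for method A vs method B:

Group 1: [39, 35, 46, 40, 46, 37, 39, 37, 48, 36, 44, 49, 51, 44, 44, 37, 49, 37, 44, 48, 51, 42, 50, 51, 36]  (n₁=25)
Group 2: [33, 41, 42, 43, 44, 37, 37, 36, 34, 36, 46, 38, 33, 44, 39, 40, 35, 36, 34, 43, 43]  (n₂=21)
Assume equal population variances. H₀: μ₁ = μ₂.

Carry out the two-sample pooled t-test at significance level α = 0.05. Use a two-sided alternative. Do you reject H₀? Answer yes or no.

reject H₀: yes

x̄₁=43.200, s₁=5.523, n₁=25
x̄₂=38.762, s₂=4.085, n₂=21
s_p² = [24·5.523² + 20·4.085²]/44 = 24.2229
SE = √(s_p²·(1/25+1/21)) = 1.4568
t = (43.200−38.762)/1.4568 = 3.0464
df = 44
p-value (two-sided) = 0.00391
At α=0.05: p < α → reject H₀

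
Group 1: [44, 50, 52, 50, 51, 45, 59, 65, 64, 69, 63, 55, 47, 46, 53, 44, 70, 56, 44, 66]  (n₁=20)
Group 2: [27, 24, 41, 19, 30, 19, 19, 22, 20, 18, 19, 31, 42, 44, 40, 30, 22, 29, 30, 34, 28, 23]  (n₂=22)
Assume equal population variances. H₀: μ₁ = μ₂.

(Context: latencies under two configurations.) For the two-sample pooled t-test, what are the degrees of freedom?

degrees of freedom = 40

df = n₁ + n₂ − 2 = 20 + 22 − 2 = 40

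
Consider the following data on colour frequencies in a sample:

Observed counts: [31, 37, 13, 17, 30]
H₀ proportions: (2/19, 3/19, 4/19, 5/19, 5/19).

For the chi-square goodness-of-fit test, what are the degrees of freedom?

degrees of freedom = 4

df = k − 1 = 5 − 1 = 4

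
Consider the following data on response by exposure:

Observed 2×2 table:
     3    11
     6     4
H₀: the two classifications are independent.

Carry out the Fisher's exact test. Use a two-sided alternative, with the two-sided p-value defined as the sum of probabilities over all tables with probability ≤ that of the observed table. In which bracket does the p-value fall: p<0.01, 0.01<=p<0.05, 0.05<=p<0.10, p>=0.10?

Margins: r₁=14, r₂=10, c₁=9, c₂=15, n=24
p_obs = C(14,3)·C(10,6)/C(24,9); sum pmf over tables with pmf ≤ p_obs
p-value (two-sided) = 0.09180
→ bracket: 0.05<=p<0.10

p-value bracket: 0.05<=p<0.10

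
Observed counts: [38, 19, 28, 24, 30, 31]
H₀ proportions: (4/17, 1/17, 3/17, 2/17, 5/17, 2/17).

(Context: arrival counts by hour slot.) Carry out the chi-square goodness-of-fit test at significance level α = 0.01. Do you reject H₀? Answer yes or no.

n = 170; E_i = n·p_i = [40.00, 10.00, 30.00, 20.00, 50.00, 20.00]
χ² = (38−40.00)²/40.00 + (19−10.00)²/10.00 + (28−30.00)²/30.00 + (24−20.00)²/20.00 + (30−50.00)²/50.00 + (31−20.00)²/20.00 = 23.1833
df = 5
p-value (upper-tail) = 0.00031
At α=0.01: p < α → reject H₀

reject H₀: yes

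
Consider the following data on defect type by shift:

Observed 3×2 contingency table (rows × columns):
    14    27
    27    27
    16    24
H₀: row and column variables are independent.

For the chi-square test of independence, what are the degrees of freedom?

degrees of freedom = 2

df = (r−1)(c−1) = (3−1)·(2−1) = 2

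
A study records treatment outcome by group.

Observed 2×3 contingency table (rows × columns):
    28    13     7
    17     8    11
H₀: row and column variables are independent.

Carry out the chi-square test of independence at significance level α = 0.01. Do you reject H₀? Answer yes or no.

Row totals [48, 36], col totals [45, 21, 18], n=84
χ² = (28−25.71)²/25.71 + (13−12.00)²/12.00 + (7−10.29)²/10.29 + (17−19.29)²/19.29 + (8−9.00)²/9.00 + (11−7.71)²/7.71 = 3.1176
df = 2
p-value (upper-tail) = 0.21039
At α=0.01: p ≥ α → fail to reject H₀

reject H₀: no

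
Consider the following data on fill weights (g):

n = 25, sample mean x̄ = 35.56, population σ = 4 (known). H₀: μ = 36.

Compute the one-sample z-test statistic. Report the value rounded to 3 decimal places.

SE = σ/√n = 4/√25 = 0.8000
z = (x̄−μ₀)/SE = (35.56−36)/0.8000 = -0.5500

test statistic = -0.550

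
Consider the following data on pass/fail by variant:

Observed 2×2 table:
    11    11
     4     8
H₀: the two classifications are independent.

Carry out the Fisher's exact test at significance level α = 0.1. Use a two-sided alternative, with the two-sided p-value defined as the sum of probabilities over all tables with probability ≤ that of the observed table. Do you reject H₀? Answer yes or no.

reject H₀: no

Margins: r₁=22, r₂=12, c₁=15, c₂=19, n=34
p_obs = C(22,11)·C(12,4)/C(34,15); sum pmf over tables with pmf ≤ p_obs
p-value (two-sided) = 0.47641
At α=0.1: p ≥ α → fail to reject H₀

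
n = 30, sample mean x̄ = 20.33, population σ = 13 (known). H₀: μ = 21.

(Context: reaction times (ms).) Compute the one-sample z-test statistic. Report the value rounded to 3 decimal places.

test statistic = -0.282

SE = σ/√n = 13/√30 = 2.3735
z = (x̄−μ₀)/SE = (20.33−21)/2.3735 = -0.2823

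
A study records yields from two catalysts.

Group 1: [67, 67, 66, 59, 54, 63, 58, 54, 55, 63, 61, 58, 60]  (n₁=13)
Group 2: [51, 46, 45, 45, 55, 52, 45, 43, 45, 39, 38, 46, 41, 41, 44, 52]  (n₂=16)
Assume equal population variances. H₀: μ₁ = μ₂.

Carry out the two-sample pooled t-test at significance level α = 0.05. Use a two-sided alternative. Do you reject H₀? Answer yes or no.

reject H₀: yes

x̄₁=60.385, s₁=4.629, n₁=13
x̄₂=45.500, s₂=4.858, n₂=16
s_p² = [12·4.629² + 15·4.858²]/27 = 22.6325
SE = √(s_p²·(1/13+1/16)) = 1.7764
t = (60.385−45.500)/1.7764 = 8.3792
df = 27
p-value (two-sided) = 0.00000
At α=0.05: p < α → reject H₀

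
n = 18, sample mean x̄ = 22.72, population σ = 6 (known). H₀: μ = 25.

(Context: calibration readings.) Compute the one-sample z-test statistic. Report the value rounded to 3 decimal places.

SE = σ/√n = 6/√18 = 1.4142
z = (x̄−μ₀)/SE = (22.72−25)/1.4142 = -1.6122

test statistic = -1.612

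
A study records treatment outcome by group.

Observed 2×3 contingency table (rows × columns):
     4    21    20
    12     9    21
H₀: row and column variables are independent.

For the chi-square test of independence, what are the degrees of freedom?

df = (r−1)(c−1) = (2−1)·(3−1) = 2

degrees of freedom = 2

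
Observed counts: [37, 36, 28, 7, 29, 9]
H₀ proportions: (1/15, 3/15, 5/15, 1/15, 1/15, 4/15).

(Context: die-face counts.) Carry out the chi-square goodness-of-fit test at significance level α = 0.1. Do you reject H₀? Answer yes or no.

reject H₀: yes

n = 146; E_i = n·p_i = [9.73, 29.20, 48.67, 9.73, 9.73, 38.93]
χ² = (37−9.73)²/9.73 + (36−29.20)²/29.20 + (28−48.67)²/48.67 + (7−9.73)²/9.73 + (29−9.73)²/9.73 + (9−38.93)²/38.93 = 148.6627
df = 5
p-value (upper-tail) = 0.00000
At α=0.1: p < α → reject H₀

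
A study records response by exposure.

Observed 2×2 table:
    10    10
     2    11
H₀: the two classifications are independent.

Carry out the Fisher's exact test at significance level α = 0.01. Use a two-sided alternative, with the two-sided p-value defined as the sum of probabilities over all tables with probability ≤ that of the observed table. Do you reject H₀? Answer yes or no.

reject H₀: no

Margins: r₁=20, r₂=13, c₁=12, c₂=21, n=33
p_obs = C(20,10)·C(13,2)/C(33,12); sum pmf over tables with pmf ≤ p_obs
p-value (two-sided) = 0.06715
At α=0.01: p ≥ α → fail to reject H₀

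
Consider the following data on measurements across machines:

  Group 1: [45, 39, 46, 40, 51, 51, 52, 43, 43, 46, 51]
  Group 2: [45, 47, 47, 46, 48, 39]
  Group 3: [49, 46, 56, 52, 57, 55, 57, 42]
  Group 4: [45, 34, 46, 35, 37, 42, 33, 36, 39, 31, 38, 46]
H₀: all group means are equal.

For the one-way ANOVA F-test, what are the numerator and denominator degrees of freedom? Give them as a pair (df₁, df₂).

k = 4 groups, N = 37 total
df = (k−1, N−k) = (4−1, 37−4) = (3, 33)

degrees of freedom = [3, 33]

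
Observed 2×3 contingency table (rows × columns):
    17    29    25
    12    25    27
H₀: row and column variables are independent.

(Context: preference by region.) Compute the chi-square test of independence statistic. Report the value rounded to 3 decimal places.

test statistic = 0.875

Row totals [71, 64], col totals [29, 54, 52], n=135
χ² = (17−15.25)²/15.25 + (29−28.40)²/28.40 + (25−27.35)²/27.35 + (12−13.75)²/13.75 + (25−25.60)²/25.60 + (27−24.65)²/24.65 = 0.8747
df = 2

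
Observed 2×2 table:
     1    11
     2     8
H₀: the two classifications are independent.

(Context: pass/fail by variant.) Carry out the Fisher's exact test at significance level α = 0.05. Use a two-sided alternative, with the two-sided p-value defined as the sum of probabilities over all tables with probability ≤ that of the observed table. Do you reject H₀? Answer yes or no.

reject H₀: no

Margins: r₁=12, r₂=10, c₁=3, c₂=19, n=22
p_obs = C(12,1)·C(10,2)/C(22,3); sum pmf over tables with pmf ≤ p_obs
p-value (two-sided) = 0.57143
At α=0.05: p ≥ α → fail to reject H₀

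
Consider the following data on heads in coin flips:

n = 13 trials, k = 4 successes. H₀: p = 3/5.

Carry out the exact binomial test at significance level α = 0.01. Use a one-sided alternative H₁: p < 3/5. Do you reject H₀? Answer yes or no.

Exact binomial: n=13, k=4, p₀=3/5=0.6000
P(X≤4) from Σ C(n,i)·p₀^i·(1−p₀)^(n−i)
p-value (one-sided, H₁ less) = 0.03208
At α=0.01: p ≥ α → fail to reject H₀

reject H₀: no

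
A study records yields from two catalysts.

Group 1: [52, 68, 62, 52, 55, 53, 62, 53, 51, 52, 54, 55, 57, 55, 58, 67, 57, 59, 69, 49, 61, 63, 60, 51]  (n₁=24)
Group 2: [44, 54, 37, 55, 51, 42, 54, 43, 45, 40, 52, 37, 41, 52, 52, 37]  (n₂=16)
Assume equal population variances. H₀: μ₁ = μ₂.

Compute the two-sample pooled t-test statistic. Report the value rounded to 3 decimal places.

x̄₁=57.292, s₁=5.684, n₁=24
x̄₂=46.000, s₂=6.713, n₂=16
s_p² = [23·5.684² + 15·6.713²]/38 = 37.3410
SE = √(s_p²·(1/24+1/16)) = 1.9722
t = (57.292−46.000)/1.9722 = 5.7253
df = 38

test statistic = 5.725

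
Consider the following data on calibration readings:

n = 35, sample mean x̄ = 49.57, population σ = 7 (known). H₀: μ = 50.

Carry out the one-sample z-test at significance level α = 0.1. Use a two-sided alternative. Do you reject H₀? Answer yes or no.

SE = σ/√n = 7/√35 = 1.1832
z = (x̄−μ₀)/SE = (49.57−50)/1.1832 = -0.3634
p-value (two-sided) = 0.71629
At α=0.1: p ≥ α → fail to reject H₀

reject H₀: no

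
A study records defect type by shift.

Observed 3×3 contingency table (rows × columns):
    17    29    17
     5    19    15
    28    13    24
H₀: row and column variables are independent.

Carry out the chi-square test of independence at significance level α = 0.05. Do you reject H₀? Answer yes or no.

Row totals [63, 39, 65], col totals [50, 61, 56], n=167
χ² = (17−18.86)²/18.86 + (29−23.01)²/23.01 + (17−21.13)²/21.13 + (5−11.68)²/11.68 + (19−14.25)²/14.25 + (15−13.08)²/13.08 + (28−19.46)²/19.46 + (13−23.74)²/23.74 + (24−21.80)²/21.80 = 17.0647
df = 4
p-value (upper-tail) = 0.00188
At α=0.05: p < α → reject H₀

reject H₀: yes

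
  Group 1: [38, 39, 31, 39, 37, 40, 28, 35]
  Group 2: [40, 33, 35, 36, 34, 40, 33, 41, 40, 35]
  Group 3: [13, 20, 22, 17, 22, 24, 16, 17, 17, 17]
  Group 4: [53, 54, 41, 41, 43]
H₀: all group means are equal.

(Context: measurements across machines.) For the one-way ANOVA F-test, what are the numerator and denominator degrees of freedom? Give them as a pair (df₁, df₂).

degrees of freedom = [3, 29]

k = 4 groups, N = 33 total
df = (k−1, N−k) = (4−1, 33−4) = (3, 29)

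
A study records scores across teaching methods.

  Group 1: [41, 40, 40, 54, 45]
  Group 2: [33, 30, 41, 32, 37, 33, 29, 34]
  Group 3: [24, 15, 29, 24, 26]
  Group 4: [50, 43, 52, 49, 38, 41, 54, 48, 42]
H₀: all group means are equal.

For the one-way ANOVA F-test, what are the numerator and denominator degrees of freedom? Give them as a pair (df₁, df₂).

degrees of freedom = [3, 23]

k = 4 groups, N = 27 total
df = (k−1, N−k) = (4−1, 27−4) = (3, 23)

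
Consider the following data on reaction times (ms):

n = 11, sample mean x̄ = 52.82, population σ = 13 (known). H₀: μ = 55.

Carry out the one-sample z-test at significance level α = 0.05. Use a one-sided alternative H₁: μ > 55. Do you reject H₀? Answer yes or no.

reject H₀: no

SE = σ/√n = 13/√11 = 3.9196
z = (x̄−μ₀)/SE = (52.82−55)/3.9196 = -0.5562
p-value (one-sided, H₁ greater) = 0.71095
At α=0.05: p ≥ α → fail to reject H₀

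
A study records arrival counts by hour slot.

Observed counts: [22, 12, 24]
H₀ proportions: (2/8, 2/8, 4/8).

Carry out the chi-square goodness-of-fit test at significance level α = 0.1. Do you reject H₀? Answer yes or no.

reject H₀: yes

n = 58; E_i = n·p_i = [14.50, 14.50, 29.00]
χ² = (22−14.50)²/14.50 + (12−14.50)²/14.50 + (24−29.00)²/29.00 = 5.1724
df = 2
p-value (upper-tail) = 0.07531
At α=0.1: p < α → reject H₀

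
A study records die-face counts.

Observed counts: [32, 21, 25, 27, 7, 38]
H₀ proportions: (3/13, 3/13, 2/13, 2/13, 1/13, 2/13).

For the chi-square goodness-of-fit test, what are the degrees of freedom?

df = k − 1 = 6 − 1 = 5

degrees of freedom = 5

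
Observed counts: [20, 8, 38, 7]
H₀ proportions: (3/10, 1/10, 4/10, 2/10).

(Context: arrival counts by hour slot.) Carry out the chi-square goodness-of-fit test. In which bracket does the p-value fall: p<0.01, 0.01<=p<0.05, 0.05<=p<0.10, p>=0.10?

n = 73; E_i = n·p_i = [21.90, 7.30, 29.20, 14.60]
χ² = (20−21.90)²/21.90 + (8−7.30)²/7.30 + (38−29.20)²/29.20 + (7−14.60)²/14.60 = 6.8402
df = 3
p-value (upper-tail) = 0.07717
→ bracket: 0.05<=p<0.10

p-value bracket: 0.05<=p<0.10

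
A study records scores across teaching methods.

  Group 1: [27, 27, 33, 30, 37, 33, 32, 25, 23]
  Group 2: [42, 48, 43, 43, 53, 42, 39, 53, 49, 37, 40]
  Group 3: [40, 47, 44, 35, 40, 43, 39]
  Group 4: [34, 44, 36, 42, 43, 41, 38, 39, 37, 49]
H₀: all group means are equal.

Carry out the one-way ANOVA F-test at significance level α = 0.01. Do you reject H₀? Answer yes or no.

reject H₀: yes

Group means [29.67, 44.45, 41.14, 40.30], grand mean 39.108
SSB = Σnᵢ(x̄ᵢ−x̄)² = 1159.883; SSW = ΣΣ(x−x̄ᵢ)² = 729.684
MSB = 1159.883/3 = 386.6277; MSW = 729.684/33 = 22.1116
F = MSB/MSW = 17.4853
df = (3, 33)
p-value (upper-tail) = 0.00000
At α=0.01: p < α → reject H₀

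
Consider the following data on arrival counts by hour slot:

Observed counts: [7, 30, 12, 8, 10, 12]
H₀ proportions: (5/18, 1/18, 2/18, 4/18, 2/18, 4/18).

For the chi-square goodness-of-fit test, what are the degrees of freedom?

degrees of freedom = 5

df = k − 1 = 6 − 1 = 5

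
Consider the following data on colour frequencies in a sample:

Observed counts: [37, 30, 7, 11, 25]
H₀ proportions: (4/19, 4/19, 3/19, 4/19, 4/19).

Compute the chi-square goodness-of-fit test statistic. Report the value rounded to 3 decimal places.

n = 110; E_i = n·p_i = [23.16, 23.16, 17.37, 23.16, 23.16]
χ² = (37−23.16)²/23.16 + (30−23.16)²/23.16 + (7−17.37)²/17.37 + (11−23.16)²/23.16 + (25−23.16)²/23.16 = 23.0144
df = 4

test statistic = 23.014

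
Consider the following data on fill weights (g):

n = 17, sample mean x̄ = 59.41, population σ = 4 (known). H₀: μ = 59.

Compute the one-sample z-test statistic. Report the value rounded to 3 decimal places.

test statistic = 0.423

SE = σ/√n = 4/√17 = 0.9701
z = (x̄−μ₀)/SE = (59.41−59)/0.9701 = 0.4226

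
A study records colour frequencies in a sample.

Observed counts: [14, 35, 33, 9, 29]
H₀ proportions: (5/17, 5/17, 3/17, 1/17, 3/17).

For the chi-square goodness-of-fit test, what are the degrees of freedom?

df = k − 1 = 5 − 1 = 4

degrees of freedom = 4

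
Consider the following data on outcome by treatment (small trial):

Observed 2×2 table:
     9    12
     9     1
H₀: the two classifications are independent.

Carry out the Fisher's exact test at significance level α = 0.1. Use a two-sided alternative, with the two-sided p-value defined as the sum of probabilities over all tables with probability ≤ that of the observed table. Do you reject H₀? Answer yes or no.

Margins: r₁=21, r₂=10, c₁=18, c₂=13, n=31
p_obs = C(21,9)·C(10,9)/C(31,18); sum pmf over tables with pmf ≤ p_obs
p-value (two-sided) = 0.01997
At α=0.1: p < α → reject H₀

reject H₀: yes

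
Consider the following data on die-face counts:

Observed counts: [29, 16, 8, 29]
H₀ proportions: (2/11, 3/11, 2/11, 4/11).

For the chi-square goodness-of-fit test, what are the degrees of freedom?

df = k − 1 = 4 − 1 = 3

degrees of freedom = 3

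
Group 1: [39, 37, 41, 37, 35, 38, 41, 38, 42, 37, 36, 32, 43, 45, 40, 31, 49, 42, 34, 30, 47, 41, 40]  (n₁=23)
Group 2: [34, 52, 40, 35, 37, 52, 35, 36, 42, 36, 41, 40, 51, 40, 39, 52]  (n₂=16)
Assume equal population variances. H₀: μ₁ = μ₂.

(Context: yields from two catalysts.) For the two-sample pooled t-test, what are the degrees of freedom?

df = n₁ + n₂ − 2 = 23 + 16 − 2 = 37

degrees of freedom = 37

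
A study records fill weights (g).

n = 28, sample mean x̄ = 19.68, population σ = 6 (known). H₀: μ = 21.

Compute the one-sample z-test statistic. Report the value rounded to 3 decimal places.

test statistic = -1.164

SE = σ/√n = 6/√28 = 1.1339
z = (x̄−μ₀)/SE = (19.68−21)/1.1339 = -1.1641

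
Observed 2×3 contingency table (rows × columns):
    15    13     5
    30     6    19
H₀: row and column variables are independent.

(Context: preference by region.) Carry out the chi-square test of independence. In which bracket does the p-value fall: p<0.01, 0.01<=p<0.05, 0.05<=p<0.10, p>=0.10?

p-value bracket: p<0.01

Row totals [33, 55], col totals [45, 19, 24], n=88
χ² = (15−16.88)²/16.88 + (13−7.12)²/7.12 + (5−9.00)²/9.00 + (30−28.12)²/28.12 + (6−11.88)²/11.88 + (19−15.00)²/15.00 = 10.9287
df = 2
p-value (upper-tail) = 0.00424
→ bracket: p<0.01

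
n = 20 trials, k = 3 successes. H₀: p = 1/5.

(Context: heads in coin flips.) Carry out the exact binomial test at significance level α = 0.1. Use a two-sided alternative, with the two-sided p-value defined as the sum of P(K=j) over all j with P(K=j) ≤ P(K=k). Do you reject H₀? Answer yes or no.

reject H₀: no

Exact binomial: n=20, k=3, p₀=1/5=0.2000
P(X=j) = C(n,j)·p₀^j·(1−p₀)^(n−j); p = Σ P(X=j) over j with P(X=j) ≤ P(X=3)
p-value (two-sided) = 0.78180
At α=0.1: p ≥ α → fail to reject H₀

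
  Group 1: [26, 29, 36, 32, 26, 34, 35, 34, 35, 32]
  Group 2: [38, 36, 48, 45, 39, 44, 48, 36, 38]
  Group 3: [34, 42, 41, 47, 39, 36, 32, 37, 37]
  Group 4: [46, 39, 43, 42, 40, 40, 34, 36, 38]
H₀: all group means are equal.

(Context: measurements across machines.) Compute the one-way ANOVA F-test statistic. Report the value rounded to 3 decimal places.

test statistic = 9.334

Group means [31.90, 41.33, 38.33, 39.78], grand mean 37.676
SSB = Σnᵢ(x̄ᵢ−x̄)² = 497.653; SSW = ΣΣ(x−x̄ᵢ)² = 586.456
MSB = 497.653/3 = 165.8842; MSW = 586.456/33 = 17.7714
F = MSB/MSW = 9.3343
df = (3, 33)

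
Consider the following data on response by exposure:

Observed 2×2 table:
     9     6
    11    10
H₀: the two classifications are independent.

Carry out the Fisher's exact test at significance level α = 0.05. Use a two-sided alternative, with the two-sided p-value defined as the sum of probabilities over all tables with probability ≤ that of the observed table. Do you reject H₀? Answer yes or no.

reject H₀: no

Margins: r₁=15, r₂=21, c₁=20, c₂=16, n=36
p_obs = C(15,9)·C(21,11)/C(36,20); sum pmf over tables with pmf ≤ p_obs
p-value (two-sided) = 0.74118
At α=0.05: p ≥ α → fail to reject H₀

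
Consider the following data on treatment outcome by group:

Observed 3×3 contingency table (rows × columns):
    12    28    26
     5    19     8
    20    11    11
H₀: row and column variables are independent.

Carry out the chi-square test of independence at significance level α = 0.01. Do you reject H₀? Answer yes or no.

reject H₀: yes

Row totals [66, 32, 42], col totals [37, 58, 45], n=140
χ² = (12−17.44)²/17.44 + (28−27.34)²/27.34 + (26−21.21)²/21.21 + (5−8.46)²/8.46 + (19−13.26)²/13.26 + (8−10.29)²/10.29 + (20−11.10)²/11.10 + (11−17.40)²/17.40 + (11−13.50)²/13.50 = 17.1557
df = 4
p-value (upper-tail) = 0.00180
At α=0.01: p < α → reject H₀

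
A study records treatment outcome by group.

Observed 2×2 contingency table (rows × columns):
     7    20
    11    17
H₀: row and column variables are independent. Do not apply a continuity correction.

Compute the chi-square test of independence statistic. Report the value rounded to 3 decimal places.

test statistic = 1.114

Row totals [27, 28], col totals [18, 37], n=55
χ² = (7−8.84)²/8.84 + (20−18.16)²/18.16 + (11−9.16)²/9.16 + (17−18.84)²/18.84 = 1.1143
df = 1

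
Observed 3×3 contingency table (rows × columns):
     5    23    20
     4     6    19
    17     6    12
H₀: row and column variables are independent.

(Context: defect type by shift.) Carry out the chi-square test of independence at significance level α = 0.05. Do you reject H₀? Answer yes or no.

reject H₀: yes

Row totals [48, 29, 35], col totals [26, 35, 51], n=112
χ² = (5−11.14)²/11.14 + (23−15.00)²/15.00 + (20−21.86)²/21.86 + (4−6.73)²/6.73 + (6−9.06)²/9.06 + (19−13.21)²/13.21 + (17−8.12)²/8.12 + (6−10.94)²/10.94 + (12−15.94)²/15.94 = 25.3933
df = 4
p-value (upper-tail) = 0.00004
At α=0.05: p < α → reject H₀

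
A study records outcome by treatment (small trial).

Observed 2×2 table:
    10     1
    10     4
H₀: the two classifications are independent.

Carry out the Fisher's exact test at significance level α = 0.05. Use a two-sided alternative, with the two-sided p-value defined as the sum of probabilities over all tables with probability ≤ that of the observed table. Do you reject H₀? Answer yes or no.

reject H₀: no

Margins: r₁=11, r₂=14, c₁=20, c₂=5, n=25
p_obs = C(11,10)·C(14,10)/C(25,20); sum pmf over tables with pmf ≤ p_obs
p-value (two-sided) = 0.34058
At α=0.05: p ≥ α → fail to reject H₀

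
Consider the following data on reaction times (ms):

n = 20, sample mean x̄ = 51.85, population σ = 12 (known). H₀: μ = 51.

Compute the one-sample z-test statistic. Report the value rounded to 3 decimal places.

SE = σ/√n = 12/√20 = 2.6833
z = (x̄−μ₀)/SE = (51.85−51)/2.6833 = 0.3168

test statistic = 0.317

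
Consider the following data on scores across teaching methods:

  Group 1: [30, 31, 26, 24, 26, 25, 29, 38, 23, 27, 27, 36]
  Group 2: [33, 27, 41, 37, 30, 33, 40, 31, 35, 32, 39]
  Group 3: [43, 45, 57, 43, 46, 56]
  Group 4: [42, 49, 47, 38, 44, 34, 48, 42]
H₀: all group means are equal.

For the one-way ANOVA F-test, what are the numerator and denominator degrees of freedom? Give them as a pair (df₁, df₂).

k = 4 groups, N = 37 total
df = (k−1, N−k) = (4−1, 37−4) = (3, 33)

degrees of freedom = [3, 33]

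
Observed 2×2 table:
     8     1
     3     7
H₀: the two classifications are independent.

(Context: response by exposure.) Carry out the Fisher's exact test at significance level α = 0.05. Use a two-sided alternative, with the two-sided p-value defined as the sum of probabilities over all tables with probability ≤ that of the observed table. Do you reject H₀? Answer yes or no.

Margins: r₁=9, r₂=10, c₁=11, c₂=8, n=19
p_obs = C(9,8)·C(10,3)/C(19,11); sum pmf over tables with pmf ≤ p_obs
p-value (two-sided) = 0.01977
At α=0.05: p < α → reject H₀

reject H₀: yes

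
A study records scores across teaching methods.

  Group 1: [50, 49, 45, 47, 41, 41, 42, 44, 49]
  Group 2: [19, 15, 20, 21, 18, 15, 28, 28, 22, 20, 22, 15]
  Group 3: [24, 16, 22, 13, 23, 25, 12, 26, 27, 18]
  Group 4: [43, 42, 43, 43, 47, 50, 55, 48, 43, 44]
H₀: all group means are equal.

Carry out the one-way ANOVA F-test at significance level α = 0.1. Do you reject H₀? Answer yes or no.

Group means [45.33, 20.25, 20.60, 45.80], grand mean 32.073
SSB = Σnᵢ(x̄ᵢ−x̄)² = 6460.530; SSW = ΣΣ(x−x̄ᵢ)² = 744.250
MSB = 6460.530/3 = 2153.5102; MSW = 744.250/37 = 20.1149
F = MSB/MSW = 107.0606
df = (3, 37)
p-value (upper-tail) = 0.00000
At α=0.1: p < α → reject H₀

reject H₀: yes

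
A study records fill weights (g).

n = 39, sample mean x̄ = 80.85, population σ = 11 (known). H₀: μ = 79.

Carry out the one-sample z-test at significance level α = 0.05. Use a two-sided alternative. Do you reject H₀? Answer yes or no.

reject H₀: no

SE = σ/√n = 11/√39 = 1.7614
z = (x̄−μ₀)/SE = (80.85−79)/1.7614 = 1.0503
p-value (two-sided) = 0.29358
At α=0.05: p ≥ α → fail to reject H₀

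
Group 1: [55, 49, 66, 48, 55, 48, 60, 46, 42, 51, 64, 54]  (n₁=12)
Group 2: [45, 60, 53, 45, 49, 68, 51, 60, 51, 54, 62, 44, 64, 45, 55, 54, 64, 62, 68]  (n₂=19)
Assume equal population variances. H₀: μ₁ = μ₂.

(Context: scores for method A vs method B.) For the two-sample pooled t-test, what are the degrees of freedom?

df = n₁ + n₂ − 2 = 12 + 19 − 2 = 29

degrees of freedom = 29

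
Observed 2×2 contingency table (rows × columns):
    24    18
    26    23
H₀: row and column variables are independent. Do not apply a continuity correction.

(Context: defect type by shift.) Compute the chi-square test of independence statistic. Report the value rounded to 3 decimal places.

Row totals [42, 49], col totals [50, 41], n=91
χ² = (24−23.08)²/23.08 + (18−18.92)²/18.92 + (26−26.92)²/26.92 + (23−22.08)²/22.08 = 0.1522
df = 1

test statistic = 0.152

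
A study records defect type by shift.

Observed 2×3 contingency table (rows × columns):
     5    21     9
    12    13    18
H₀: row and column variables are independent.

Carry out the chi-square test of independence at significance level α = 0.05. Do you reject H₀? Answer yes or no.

reject H₀: yes

Row totals [35, 43], col totals [17, 34, 27], n=78
χ² = (5−7.63)²/7.63 + (21−15.26)²/15.26 + (9−12.12)²/12.12 + (12−9.37)²/9.37 + (13−18.74)²/18.74 + (18−14.88)²/14.88 = 7.0180
df = 2
p-value (upper-tail) = 0.02993
At α=0.05: p < α → reject H₀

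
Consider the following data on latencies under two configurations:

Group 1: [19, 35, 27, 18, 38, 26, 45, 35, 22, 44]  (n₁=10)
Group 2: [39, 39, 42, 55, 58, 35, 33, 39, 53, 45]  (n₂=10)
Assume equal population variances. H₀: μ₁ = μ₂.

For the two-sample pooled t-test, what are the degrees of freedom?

degrees of freedom = 18

df = n₁ + n₂ − 2 = 10 + 10 − 2 = 18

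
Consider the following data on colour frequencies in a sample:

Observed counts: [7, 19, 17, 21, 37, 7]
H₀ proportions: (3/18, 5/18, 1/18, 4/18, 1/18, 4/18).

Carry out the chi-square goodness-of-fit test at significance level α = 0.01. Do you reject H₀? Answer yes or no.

n = 108; E_i = n·p_i = [18.00, 30.00, 6.00, 24.00, 6.00, 24.00]
χ² = (7−18.00)²/18.00 + (19−30.00)²/30.00 + (17−6.00)²/6.00 + (21−24.00)²/24.00 + (37−6.00)²/6.00 + (7−24.00)²/24.00 = 203.5056
df = 5
p-value (upper-tail) = 0.00000
At α=0.01: p < α → reject H₀

reject H₀: yes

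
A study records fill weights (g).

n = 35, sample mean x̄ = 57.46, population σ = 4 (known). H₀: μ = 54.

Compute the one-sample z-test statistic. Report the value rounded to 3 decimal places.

SE = σ/√n = 4/√35 = 0.6761
z = (x̄−μ₀)/SE = (57.46−54)/0.6761 = 5.1174

test statistic = 5.117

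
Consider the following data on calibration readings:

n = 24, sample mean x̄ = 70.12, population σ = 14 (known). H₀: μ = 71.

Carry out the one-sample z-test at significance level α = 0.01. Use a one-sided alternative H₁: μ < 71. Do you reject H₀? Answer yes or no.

reject H₀: no

SE = σ/√n = 14/√24 = 2.8577
z = (x̄−μ₀)/SE = (70.12−71)/2.8577 = -0.3079
p-value (one-sided, H₁ less) = 0.37907
At α=0.01: p ≥ α → fail to reject H₀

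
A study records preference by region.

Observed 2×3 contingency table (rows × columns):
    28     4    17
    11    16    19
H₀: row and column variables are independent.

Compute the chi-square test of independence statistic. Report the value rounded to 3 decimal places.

Row totals [49, 46], col totals [39, 20, 36], n=95
χ² = (28−20.12)²/20.12 + (4−10.32)²/10.32 + (17−18.57)²/18.57 + (11−18.88)²/18.88 + (16−9.68)²/9.68 + (19−17.43)²/17.43 = 14.6412
df = 2

test statistic = 14.641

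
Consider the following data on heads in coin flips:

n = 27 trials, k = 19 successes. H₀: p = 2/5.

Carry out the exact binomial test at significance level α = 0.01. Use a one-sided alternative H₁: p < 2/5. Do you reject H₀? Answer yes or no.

reject H₀: no

Exact binomial: n=27, k=19, p₀=2/5=0.4000
P(X≤19) from Σ C(n,i)·p₀^i·(1−p₀)^(n−i)
p-value (one-sided, H₁ less) = 0.99965
At α=0.01: p ≥ α → fail to reject H₀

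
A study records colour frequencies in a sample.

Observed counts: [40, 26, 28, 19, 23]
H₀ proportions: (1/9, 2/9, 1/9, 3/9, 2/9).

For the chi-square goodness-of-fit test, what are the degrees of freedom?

degrees of freedom = 4

df = k − 1 = 5 − 1 = 4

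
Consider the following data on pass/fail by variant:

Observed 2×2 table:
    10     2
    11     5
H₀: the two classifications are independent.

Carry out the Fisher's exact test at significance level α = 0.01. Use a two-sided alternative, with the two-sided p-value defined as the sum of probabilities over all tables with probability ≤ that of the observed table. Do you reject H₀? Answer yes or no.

reject H₀: no

Margins: r₁=12, r₂=16, c₁=21, c₂=7, n=28
p_obs = C(12,10)·C(16,11)/C(28,21); sum pmf over tables with pmf ≤ p_obs
p-value (two-sided) = 0.66184
At α=0.01: p ≥ α → fail to reject H₀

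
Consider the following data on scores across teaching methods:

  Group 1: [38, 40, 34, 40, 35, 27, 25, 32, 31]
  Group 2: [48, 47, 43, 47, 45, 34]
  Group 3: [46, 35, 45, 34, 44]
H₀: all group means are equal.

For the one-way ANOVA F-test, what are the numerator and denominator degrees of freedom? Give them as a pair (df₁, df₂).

k = 3 groups, N = 20 total
df = (k−1, N−k) = (3−1, 20−3) = (2, 17)

degrees of freedom = [2, 17]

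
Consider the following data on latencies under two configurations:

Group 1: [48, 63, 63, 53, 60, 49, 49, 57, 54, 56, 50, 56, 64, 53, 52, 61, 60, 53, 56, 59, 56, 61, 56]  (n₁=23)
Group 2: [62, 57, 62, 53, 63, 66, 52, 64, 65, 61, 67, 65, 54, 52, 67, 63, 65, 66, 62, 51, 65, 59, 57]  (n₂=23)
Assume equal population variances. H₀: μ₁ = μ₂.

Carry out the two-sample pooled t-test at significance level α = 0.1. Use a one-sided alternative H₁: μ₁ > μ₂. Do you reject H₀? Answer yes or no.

x̄₁=56.043, s₁=4.762, n₁=23
x̄₂=60.783, s₂=5.291, n₂=23
s_p² = [22·4.762² + 22·5.291²]/44 = 25.3379
SE = √(s_p²·(1/23+1/23)) = 1.4844
t = (56.043−60.783)/1.4844 = -3.1927
df = 44
p-value (one-sided, H₁ greater) = 0.99870
At α=0.1: p ≥ α → fail to reject H₀

reject H₀: no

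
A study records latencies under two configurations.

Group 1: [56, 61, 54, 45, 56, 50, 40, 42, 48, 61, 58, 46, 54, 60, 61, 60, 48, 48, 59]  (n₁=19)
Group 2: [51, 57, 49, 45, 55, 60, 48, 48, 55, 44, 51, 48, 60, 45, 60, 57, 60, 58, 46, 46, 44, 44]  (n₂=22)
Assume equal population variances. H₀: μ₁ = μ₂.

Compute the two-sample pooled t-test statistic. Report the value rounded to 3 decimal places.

x̄₁=53.000, s₁=6.904, n₁=19
x̄₂=51.409, s₂=6.068, n₂=22
s_p² = [18·6.904² + 21·6.068²]/39 = 41.8287
SE = √(s_p²·(1/19+1/22)) = 2.0255
t = (53.000−51.409)/2.0255 = 0.7854
df = 39

test statistic = 0.785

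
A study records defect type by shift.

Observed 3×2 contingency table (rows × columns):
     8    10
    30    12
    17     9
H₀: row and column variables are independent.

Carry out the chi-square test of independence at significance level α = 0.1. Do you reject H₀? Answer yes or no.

reject H₀: no

Row totals [18, 42, 26], col totals [55, 31], n=86
χ² = (8−11.51)²/11.51 + (10−6.49)²/6.49 + (30−26.86)²/26.86 + (12−15.14)²/15.14 + (17−16.63)²/16.63 + (9−9.37)²/9.37 = 4.0129
df = 2
p-value (upper-tail) = 0.13447
At α=0.1: p ≥ α → fail to reject H₀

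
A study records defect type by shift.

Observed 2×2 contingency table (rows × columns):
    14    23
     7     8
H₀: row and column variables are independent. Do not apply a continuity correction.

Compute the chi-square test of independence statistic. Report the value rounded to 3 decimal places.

Row totals [37, 15], col totals [21, 31], n=52
χ² = (14−14.94)²/14.94 + (23−22.06)²/22.06 + (7−6.06)²/6.06 + (8−8.94)²/8.94 = 0.3456
df = 1

test statistic = 0.346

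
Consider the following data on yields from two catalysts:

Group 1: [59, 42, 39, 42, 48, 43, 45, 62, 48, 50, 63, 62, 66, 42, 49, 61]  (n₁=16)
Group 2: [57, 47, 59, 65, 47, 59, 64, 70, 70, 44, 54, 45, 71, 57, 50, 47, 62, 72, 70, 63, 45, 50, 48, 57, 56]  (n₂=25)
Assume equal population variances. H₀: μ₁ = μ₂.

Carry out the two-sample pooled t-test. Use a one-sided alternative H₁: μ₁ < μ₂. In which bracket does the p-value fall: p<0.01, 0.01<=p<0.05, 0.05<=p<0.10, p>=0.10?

p-value bracket: 0.01<=p<0.05

x̄₁=51.312, s₁=9.250, n₁=16
x̄₂=57.160, s₂=9.254, n₂=25
s_p² = [15·9.250² + 24·9.254²]/39 = 85.6102
SE = √(s_p²·(1/16+1/25)) = 2.9623
t = (51.312−57.160)/2.9623 = -1.9740
df = 39
p-value (one-sided, H₁ less) = 0.02775
→ bracket: 0.01<=p<0.05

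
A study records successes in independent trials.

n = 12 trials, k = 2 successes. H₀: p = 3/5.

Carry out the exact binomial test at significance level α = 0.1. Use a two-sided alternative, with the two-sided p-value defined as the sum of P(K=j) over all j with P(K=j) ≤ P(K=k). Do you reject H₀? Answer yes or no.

reject H₀: yes

Exact binomial: n=12, k=2, p₀=3/5=0.6000
P(X=j) = C(n,j)·p₀^j·(1−p₀)^(n−j); p = Σ P(X=j) over j with P(X=j) ≤ P(X=2)
p-value (two-sided) = 0.00499
At α=0.1: p < α → reject H₀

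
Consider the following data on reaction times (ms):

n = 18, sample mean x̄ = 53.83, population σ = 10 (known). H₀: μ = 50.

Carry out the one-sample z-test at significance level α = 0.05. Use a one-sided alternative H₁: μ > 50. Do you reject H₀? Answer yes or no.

reject H₀: no

SE = σ/√n = 10/√18 = 2.3570
z = (x̄−μ₀)/SE = (53.83−50)/2.3570 = 1.6249
p-value (one-sided, H₁ greater) = 0.05209
At α=0.05: p ≥ α → fail to reject H₀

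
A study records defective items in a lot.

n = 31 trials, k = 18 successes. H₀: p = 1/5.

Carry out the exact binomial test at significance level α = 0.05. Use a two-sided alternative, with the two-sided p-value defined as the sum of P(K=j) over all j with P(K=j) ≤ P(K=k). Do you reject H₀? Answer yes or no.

reject H₀: yes

Exact binomial: n=31, k=18, p₀=1/5=0.2000
P(X=j) = C(n,j)·p₀^j·(1−p₀)^(n−j); p = Σ P(X=j) over j with P(X=j) ≤ P(X=18)
p-value (two-sided) = 0.00000
At α=0.05: p < α → reject H₀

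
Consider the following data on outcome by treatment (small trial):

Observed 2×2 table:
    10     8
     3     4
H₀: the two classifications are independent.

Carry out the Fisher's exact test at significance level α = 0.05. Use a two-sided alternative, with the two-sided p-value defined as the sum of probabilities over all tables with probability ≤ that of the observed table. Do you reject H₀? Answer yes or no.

reject H₀: no

Margins: r₁=18, r₂=7, c₁=13, c₂=12, n=25
p_obs = C(18,10)·C(7,3)/C(25,13); sum pmf over tables with pmf ≤ p_obs
p-value (two-sided) = 0.67277
At α=0.05: p ≥ α → fail to reject H₀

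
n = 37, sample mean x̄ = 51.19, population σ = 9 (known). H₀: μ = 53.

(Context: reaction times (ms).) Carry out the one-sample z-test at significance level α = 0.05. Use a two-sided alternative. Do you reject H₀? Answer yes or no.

reject H₀: no

SE = σ/√n = 9/√37 = 1.4796
z = (x̄−μ₀)/SE = (51.19−53)/1.4796 = -1.2233
p-value (two-sided) = 0.22121
At α=0.05: p ≥ α → fail to reject H₀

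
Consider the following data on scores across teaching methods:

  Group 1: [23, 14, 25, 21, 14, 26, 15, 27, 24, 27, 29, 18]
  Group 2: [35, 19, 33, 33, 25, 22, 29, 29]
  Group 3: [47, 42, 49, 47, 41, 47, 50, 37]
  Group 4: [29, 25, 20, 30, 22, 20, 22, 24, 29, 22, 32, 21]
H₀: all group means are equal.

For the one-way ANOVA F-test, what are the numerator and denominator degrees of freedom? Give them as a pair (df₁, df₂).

k = 4 groups, N = 40 total
df = (k−1, N−k) = (4−1, 40−4) = (3, 36)

degrees of freedom = [3, 36]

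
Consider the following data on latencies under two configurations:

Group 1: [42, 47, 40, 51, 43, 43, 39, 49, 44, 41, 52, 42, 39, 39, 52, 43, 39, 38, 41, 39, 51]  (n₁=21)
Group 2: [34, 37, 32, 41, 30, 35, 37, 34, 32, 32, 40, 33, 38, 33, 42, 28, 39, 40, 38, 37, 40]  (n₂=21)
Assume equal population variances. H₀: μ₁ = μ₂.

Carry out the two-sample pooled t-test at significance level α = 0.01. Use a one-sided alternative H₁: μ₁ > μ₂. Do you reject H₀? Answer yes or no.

reject H₀: yes

x̄₁=43.524, s₁=4.802, n₁=21
x̄₂=35.810, s₂=3.894, n₂=21
s_p² = [20·4.802² + 20·3.894²]/40 = 19.1119
SE = √(s_p²·(1/21+1/21)) = 1.3491
t = (43.524−35.810)/1.3491 = 5.7179
df = 40
p-value (one-sided, H₁ greater) = 0.00000
At α=0.01: p < α → reject H₀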